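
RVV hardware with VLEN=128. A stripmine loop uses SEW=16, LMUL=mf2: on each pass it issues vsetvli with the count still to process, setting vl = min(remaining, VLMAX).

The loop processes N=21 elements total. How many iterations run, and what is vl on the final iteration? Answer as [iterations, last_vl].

[iterations, last_vl] = [6, 1]

VLMAX = (128 × 1/2) / 16 = 4 lanes
21 elements at 4/iter → 6 passes, remainder 1 on the last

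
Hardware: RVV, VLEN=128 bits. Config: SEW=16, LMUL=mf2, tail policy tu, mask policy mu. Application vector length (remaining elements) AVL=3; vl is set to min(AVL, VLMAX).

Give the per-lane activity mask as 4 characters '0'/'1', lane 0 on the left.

VLMAX = (128 × 1/2) / 16 = 4 lanes
AVL=3 ≤ VLMAX=4, so vl = 3
bits (lane 0 leftmost): 1110

predicate = 1110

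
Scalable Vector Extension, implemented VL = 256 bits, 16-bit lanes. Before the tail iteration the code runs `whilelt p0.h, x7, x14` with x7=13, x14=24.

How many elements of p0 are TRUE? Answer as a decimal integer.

vl = 11

256-bit reg / 16-bit elem → 16 lanes
active while 13+j < 24, i.e. j ∈ [0,11) capped at 16 ⇒ 11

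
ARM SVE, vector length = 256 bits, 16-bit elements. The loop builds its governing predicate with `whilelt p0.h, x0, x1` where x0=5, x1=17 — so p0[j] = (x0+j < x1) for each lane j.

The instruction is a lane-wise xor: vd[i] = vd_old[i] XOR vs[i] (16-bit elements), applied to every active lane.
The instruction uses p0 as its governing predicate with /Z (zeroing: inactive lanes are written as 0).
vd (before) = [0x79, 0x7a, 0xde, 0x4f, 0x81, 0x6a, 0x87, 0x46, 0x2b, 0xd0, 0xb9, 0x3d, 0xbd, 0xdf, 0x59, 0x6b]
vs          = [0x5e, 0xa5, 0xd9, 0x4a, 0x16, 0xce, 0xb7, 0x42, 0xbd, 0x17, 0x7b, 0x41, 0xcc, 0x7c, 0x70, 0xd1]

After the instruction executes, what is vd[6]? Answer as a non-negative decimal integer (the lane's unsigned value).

vd[6] = 48

256-bit reg / 16-bit elem → 16 lanes
whilelt: lane j active iff 5+j < 17 → j < 12 → 12 active
[0] xor(0x79,0x5e) = 0x27
[1] xor(0x7a,0xa5) = 0xdf
[2] xor(0xde,0xd9) = 0x07
[3] xor(0x4f,0x4a) = 0x05
[4] xor(0x81,0x16) = 0x97
[5] xor(0x6a,0xce) = 0xa4
[6] xor(0x87,0xb7) = 0x30
[7] xor(0x46,0x42) = 0x04
[8] xor(0x2b,0xbd) = 0x96
[9] xor(0xd0,0x17) = 0xc7
[10] xor(0xb9,0x7b) = 0xc2
[11] xor(0x3d,0x41) = 0x7c
[12] tail/zero = 0x00
[13] tail/zero = 0x00
[14] tail/zero = 0x00
[15] tail/zero = 0x00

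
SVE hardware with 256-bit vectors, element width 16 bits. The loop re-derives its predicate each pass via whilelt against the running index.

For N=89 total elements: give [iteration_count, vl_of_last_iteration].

register lanes = 256/16 = 16
N=89: ⌈89/16⌉ = 6 iters; last vl = 89 − 5×16 = 9

[iterations, last_vl] = [6, 9]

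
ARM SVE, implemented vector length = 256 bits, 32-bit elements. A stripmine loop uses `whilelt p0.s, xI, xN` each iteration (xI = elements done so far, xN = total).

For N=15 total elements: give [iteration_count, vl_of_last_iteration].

[iterations, last_vl] = [2, 7]

256-bit reg / 32-bit elem → 8 lanes
15 elements at 8/iter → 2 passes, remainder 7 on the last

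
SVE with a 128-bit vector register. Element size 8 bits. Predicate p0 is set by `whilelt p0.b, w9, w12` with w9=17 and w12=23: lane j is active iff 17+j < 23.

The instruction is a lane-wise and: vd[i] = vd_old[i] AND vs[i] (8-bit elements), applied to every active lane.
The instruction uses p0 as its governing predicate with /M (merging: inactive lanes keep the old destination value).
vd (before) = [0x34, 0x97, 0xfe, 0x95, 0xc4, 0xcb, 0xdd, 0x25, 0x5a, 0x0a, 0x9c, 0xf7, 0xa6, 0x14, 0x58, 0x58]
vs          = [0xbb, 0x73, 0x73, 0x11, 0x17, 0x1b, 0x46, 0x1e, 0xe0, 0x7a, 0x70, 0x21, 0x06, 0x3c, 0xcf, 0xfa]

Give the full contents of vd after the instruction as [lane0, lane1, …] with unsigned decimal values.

lane count: 128 div 8 = 16
p0[j] = (17+j < 23); true for j=0..5 → 6 lanes set
vd[0] and(0x34,0xbb) -> 0x30
vd[1] and(0x97,0x73) -> 0x13
vd[2] and(0xfe,0x73) -> 0x72
vd[3] and(0x95,0x11) -> 0x11
vd[4] and(0xc4,0x17) -> 0x04
vd[5] and(0xcb,0x1b) -> 0x0b
vd[6] tail/keep -> 0xdd
vd[7] tail/keep -> 0x25
vd[8] tail/keep -> 0x5a
vd[9] tail/keep -> 0x0a
vd[10] tail/keep -> 0x9c
vd[11] tail/keep -> 0xf7
vd[12] tail/keep -> 0xa6
vd[13] tail/keep -> 0x14
vd[14] tail/keep -> 0x58
vd[15] tail/keep -> 0x58

vd = [48, 19, 114, 17, 4, 11, 221, 37, 90, 10, 156, 247, 166, 20, 88, 88]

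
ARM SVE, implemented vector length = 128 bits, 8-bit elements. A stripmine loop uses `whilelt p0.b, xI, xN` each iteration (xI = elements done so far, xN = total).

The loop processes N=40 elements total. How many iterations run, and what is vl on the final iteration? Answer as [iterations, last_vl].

register lanes = 128/8 = 16
40 elements at 16/iter → 3 passes, remainder 8 on the last

[iterations, last_vl] = [3, 8]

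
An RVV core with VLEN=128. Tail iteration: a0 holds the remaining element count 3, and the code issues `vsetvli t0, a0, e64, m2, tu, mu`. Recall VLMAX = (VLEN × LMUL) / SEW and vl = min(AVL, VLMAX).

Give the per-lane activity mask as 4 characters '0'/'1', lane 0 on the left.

VLMAX = (128 × 2) / 64 = 4 lanes
AVL=3 ≤ VLMAX=4, so vl = 3
bits (lane 0 leftmost): 1110

predicate = 1110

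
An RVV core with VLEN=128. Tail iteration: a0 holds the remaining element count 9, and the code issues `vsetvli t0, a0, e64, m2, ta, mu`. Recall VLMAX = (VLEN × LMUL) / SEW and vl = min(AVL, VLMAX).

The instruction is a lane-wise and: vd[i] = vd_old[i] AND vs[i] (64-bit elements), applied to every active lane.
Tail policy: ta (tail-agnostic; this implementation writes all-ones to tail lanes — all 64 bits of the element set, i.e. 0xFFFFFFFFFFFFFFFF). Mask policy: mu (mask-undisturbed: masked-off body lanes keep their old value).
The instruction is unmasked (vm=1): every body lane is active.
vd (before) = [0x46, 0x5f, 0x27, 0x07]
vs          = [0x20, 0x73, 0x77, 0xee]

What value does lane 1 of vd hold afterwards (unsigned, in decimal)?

vd[1] = 83

VLMAX = VLEN×LMUL/SEW = 128×2/64 = 4
vl ← min(9, 4) = 4
  i=0: and(0x46,0x20) → 0
  i=1: and(0x5f,0x73) → 83
  i=2: and(0x27,0x77) → 39
  i=3: and(0x07,0xee) → 6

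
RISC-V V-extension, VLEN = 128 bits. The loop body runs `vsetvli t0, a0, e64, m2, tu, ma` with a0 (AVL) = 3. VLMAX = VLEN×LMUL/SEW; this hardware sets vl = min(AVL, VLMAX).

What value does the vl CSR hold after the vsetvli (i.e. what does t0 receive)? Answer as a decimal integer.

vl = 3

VLMAX = VLEN×LMUL/SEW = 128×2/64 = 4
vl = min(AVL, VLMAX) = min(3, 4) = 3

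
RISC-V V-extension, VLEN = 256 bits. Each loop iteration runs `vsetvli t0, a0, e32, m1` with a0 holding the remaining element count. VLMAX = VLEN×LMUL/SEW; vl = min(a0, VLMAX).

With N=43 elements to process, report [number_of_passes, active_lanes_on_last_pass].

[iterations, last_vl] = [6, 3]

VLMAX = (256 × 1) / 32 = 8 lanes
N=43: ⌈43/8⌉ = 6 iters; last vl = 43 − 5×8 = 3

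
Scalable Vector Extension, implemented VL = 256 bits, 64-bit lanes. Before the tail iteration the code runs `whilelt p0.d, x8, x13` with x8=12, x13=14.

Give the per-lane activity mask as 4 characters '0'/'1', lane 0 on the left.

lane count: 256 div 64 = 4
p0[j] = (12+j < 14); true for j=0..1 → 2 lanes set
bits (lane 0 leftmost): 1100

predicate = 1100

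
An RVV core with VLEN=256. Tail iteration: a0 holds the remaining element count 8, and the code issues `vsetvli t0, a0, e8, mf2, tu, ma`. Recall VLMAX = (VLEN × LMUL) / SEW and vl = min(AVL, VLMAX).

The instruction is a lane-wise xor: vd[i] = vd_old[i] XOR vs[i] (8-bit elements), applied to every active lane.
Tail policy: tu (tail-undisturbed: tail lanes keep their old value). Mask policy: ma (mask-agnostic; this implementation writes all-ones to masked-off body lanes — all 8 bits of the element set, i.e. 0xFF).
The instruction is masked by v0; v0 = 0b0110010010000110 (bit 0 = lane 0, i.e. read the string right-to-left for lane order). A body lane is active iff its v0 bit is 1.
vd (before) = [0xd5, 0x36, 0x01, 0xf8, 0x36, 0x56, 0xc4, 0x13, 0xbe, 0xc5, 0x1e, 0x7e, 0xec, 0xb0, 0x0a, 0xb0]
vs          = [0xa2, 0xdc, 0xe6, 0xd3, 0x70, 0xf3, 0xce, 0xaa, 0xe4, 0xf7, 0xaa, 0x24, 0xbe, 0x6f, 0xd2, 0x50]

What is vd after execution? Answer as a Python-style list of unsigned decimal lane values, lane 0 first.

vd = [255, 234, 231, 255, 255, 255, 255, 185, 190, 197, 30, 126, 236, 176, 10, 176]

VLMAX = VLEN×LMUL/SEW = 256×1/2/8 = 16
vl = min(AVL, VLMAX) = min(8, 16) = 8
[0] mask-off/ones = 0xff
[1] xor(0x36,0xdc) = 0xea
[2] xor(0x01,0xe6) = 0xe7
[3] mask-off/ones = 0xff
[4] mask-off/ones = 0xff
[5] mask-off/ones = 0xff
[6] mask-off/ones = 0xff
[7] xor(0x13,0xaa) = 0xb9
[8] tail/keep = 0xbe
[9] tail/keep = 0xc5
[10] tail/keep = 0x1e
[11] tail/keep = 0x7e
[12] tail/keep = 0xec
[13] tail/keep = 0xb0
[14] tail/keep = 0x0a
[15] tail/keep = 0xb0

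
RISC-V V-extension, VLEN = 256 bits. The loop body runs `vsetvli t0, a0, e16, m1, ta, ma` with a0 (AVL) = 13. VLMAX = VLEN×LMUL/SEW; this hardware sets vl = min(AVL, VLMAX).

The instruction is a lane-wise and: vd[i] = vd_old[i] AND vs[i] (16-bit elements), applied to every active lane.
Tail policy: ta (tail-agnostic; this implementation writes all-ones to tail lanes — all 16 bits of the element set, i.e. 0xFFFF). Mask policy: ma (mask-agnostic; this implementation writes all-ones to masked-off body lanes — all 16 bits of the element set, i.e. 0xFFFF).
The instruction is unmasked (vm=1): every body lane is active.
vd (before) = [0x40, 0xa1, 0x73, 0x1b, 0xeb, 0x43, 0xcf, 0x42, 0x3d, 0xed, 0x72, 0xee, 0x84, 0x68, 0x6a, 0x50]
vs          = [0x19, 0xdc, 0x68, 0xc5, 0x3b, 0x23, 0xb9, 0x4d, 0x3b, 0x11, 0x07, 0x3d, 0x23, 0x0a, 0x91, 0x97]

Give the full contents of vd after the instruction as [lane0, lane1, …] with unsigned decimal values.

VLMAX = VLEN×LMUL/SEW = 256×1/16 = 16
AVL=13 ≤ VLMAX=16, so vl = 13
lane  0: and(0x40,0x19) ⇒ 0x00
lane  1: and(0xa1,0xdc) ⇒ 0x80
lane  2: and(0x73,0x68) ⇒ 0x60
lane  3: and(0x1b,0xc5) ⇒ 0x01
lane  4: and(0xeb,0x3b) ⇒ 0x2b
lane  5: and(0x43,0x23) ⇒ 0x03
lane  6: and(0xcf,0xb9) ⇒ 0x89
lane  7: and(0x42,0x4d) ⇒ 0x40
lane  8: and(0x3d,0x3b) ⇒ 0x39
lane  9: and(0xed,0x11) ⇒ 0x01
lane 10: and(0x72,0x07) ⇒ 0x02
lane 11: and(0xee,0x3d) ⇒ 0x2c
lane 12: and(0x84,0x23) ⇒ 0x00
lane 13: tail/ones ⇒ 0xffff
lane 14: tail/ones ⇒ 0xffff
lane 15: tail/ones ⇒ 0xffff

vd = [0, 128, 96, 1, 43, 3, 137, 64, 57, 1, 2, 44, 0, 65535, 65535, 65535]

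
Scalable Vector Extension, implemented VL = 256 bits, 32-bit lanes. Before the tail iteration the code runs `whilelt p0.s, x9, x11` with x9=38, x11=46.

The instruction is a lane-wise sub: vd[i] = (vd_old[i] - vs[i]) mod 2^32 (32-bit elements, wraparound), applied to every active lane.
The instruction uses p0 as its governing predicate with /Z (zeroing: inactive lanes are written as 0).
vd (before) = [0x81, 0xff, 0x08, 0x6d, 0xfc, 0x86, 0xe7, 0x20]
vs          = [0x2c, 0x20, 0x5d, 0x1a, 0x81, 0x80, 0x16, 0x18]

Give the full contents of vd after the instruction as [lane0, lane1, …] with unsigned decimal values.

256-bit reg / 32-bit elem → 8 lanes
whilelt: lane j active iff 38+j < 46 → j < 8 → 8 active
vd[0] sub(0x81,0x2c) -> 0x55
vd[1] sub(0xff,0x20) -> 0xdf
vd[2] sub(0x08,0x5d) -> 0xffffffab
vd[3] sub(0x6d,0x1a) -> 0x53
vd[4] sub(0xfc,0x81) -> 0x7b
vd[5] sub(0x86,0x80) -> 0x06
vd[6] sub(0xe7,0x16) -> 0xd1
vd[7] sub(0x20,0x18) -> 0x08

vd = [85, 223, 4294967211, 83, 123, 6, 209, 8]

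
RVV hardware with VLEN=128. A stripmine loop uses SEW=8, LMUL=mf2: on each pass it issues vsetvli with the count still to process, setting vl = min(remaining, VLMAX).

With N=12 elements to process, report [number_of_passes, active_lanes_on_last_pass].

[iterations, last_vl] = [2, 4]

lanes per group: 128·1/2/8 = 8
iterations = ceil(12/8) = 2; final-pass vl = 4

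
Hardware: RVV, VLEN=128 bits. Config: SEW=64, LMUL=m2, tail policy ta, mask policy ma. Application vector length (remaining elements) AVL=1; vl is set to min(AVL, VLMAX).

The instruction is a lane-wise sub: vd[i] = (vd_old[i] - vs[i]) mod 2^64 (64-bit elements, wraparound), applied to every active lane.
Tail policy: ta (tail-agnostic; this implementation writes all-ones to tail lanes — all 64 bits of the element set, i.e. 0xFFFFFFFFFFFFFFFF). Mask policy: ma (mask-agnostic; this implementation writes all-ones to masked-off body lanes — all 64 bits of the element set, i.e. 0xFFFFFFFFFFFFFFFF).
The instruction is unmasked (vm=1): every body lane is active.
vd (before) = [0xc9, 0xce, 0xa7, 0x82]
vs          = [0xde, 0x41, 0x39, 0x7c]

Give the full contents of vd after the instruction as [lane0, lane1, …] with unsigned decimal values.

VLMAX = (128 × 2) / 64 = 4 lanes
AVL=1 ≤ VLMAX=4, so vl = 1
lane  0: sub(0xc9,0xde) ⇒ 0xffffffffffffffeb
lane  1: tail/ones ⇒ 0xffffffffffffffff
lane  2: tail/ones ⇒ 0xffffffffffffffff
lane  3: tail/ones ⇒ 0xffffffffffffffff

vd = [18446744073709551595, 18446744073709551615, 18446744073709551615, 18446744073709551615]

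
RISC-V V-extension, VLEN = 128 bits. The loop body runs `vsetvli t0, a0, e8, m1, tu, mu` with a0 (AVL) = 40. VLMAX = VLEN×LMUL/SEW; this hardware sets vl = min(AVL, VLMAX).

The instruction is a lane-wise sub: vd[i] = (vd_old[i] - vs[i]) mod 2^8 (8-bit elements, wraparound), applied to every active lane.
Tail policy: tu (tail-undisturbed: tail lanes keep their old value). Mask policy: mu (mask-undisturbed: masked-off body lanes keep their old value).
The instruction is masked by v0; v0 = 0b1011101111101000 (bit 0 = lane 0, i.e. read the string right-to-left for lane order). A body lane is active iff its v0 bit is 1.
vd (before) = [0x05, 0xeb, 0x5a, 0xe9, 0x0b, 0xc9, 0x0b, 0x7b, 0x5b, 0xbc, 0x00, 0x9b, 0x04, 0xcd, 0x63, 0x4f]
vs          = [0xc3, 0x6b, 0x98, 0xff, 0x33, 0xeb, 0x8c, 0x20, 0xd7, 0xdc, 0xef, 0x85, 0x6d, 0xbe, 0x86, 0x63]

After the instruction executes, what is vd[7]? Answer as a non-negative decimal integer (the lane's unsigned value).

VLMAX = (128 × 1) / 8 = 16 lanes
vl ← min(40, 16) = 16
  i=0: mask-off/keep → 5
  i=1: mask-off/keep → 235
  i=2: mask-off/keep → 90
  i=3: sub(0xe9,0xff) → 234
  i=4: mask-off/keep → 11
  i=5: sub(0xc9,0xeb) → 222
  i=6: sub(0x0b,0x8c) → 127
  i=7: sub(0x7b,0x20) → 91
  i=8: sub(0x5b,0xd7) → 132
  i=9: sub(0xbc,0xdc) → 224
  i=10: mask-off/keep → 0
  i=11: sub(0x9b,0x85) → 22
  i=12: sub(0x04,0x6d) → 151
  i=13: sub(0xcd,0xbe) → 15
  i=14: mask-off/keep → 99
  i=15: sub(0x4f,0x63) → 236

vd[7] = 91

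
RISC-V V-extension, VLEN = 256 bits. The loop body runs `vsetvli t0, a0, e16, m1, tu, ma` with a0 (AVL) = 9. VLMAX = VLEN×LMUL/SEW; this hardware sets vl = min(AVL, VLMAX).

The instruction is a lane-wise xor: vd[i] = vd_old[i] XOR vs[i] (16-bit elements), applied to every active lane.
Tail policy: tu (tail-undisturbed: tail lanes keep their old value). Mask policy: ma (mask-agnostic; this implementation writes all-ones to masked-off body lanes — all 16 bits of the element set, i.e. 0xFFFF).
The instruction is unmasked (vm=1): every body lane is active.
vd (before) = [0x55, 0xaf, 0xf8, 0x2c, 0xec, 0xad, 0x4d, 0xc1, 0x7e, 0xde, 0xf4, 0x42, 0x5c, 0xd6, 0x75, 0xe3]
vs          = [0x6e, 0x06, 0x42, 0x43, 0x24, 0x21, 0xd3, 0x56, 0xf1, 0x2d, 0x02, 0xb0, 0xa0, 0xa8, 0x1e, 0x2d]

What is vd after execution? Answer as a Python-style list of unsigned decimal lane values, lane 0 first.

lanes per group: 256·1/16 = 16
vl ← min(9, 16) = 9
  i=0: xor(0x55,0x6e) → 59
  i=1: xor(0xaf,0x06) → 169
  i=2: xor(0xf8,0x42) → 186
  i=3: xor(0x2c,0x43) → 111
  i=4: xor(0xec,0x24) → 200
  i=5: xor(0xad,0x21) → 140
  i=6: xor(0x4d,0xd3) → 158
  i=7: xor(0xc1,0x56) → 151
  i=8: xor(0x7e,0xf1) → 143
  i=9: tail/keep → 222
  i=10: tail/keep → 244
  i=11: tail/keep → 66
  i=12: tail/keep → 92
  i=13: tail/keep → 214
  i=14: tail/keep → 117
  i=15: tail/keep → 227

vd = [59, 169, 186, 111, 200, 140, 158, 151, 143, 222, 244, 66, 92, 214, 117, 227]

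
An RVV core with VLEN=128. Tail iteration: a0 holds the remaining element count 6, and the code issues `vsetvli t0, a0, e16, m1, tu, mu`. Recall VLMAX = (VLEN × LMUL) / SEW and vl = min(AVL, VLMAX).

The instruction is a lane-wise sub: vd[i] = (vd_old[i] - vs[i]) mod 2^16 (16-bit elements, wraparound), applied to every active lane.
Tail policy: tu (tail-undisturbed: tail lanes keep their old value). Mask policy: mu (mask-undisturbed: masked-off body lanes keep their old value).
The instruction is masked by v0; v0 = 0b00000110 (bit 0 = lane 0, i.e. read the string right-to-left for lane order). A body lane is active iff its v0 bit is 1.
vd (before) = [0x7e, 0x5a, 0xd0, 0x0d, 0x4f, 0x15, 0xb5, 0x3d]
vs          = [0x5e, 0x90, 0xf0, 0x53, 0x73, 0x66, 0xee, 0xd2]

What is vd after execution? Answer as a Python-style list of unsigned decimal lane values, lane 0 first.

lanes per group: 128·1/16 = 8
vl ← min(6, 8) = 6
[0] mask-off/keep = 0x7e
[1] sub(0x5a,0x90) = 0xffca
[2] sub(0xd0,0xf0) = 0xffe0
[3] mask-off/keep = 0x0d
[4] mask-off/keep = 0x4f
[5] mask-off/keep = 0x15
[6] tail/keep = 0xb5
[7] tail/keep = 0x3d

vd = [126, 65482, 65504, 13, 79, 21, 181, 61]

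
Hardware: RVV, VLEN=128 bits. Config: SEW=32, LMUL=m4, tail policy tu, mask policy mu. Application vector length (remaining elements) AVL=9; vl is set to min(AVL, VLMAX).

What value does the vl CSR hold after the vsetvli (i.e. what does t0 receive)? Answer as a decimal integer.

VLMAX = (128 × 4) / 32 = 16 lanes
vl = min(AVL, VLMAX) = min(9, 16) = 9

vl = 9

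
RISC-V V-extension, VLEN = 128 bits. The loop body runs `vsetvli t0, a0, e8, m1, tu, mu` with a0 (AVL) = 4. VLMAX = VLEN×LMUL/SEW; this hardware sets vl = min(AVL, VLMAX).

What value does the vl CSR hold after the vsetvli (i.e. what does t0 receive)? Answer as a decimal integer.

VLMAX = VLEN×LMUL/SEW = 128×1/8 = 16
AVL=4 ≤ VLMAX=16, so vl = 4

vl = 4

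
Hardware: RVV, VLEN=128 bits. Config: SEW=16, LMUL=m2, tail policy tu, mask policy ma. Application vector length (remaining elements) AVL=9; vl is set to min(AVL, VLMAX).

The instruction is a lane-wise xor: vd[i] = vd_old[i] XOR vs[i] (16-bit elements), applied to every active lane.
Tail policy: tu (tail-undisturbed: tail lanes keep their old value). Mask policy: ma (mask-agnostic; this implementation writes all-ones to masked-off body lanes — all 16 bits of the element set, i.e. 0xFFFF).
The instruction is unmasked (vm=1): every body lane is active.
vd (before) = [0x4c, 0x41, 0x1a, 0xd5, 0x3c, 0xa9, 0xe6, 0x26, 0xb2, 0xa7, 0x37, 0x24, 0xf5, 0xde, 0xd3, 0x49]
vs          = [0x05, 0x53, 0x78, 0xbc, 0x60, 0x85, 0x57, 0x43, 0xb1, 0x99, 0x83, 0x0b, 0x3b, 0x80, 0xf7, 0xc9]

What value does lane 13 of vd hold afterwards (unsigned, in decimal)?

vd[13] = 222

VLMAX = (128 × 2) / 16 = 16 lanes
AVL=9 ≤ VLMAX=16, so vl = 9
  i=0: xor(0x4c,0x05) → 73
  i=1: xor(0x41,0x53) → 18
  i=2: xor(0x1a,0x78) → 98
  i=3: xor(0xd5,0xbc) → 105
  i=4: xor(0x3c,0x60) → 92
  i=5: xor(0xa9,0x85) → 44
  i=6: xor(0xe6,0x57) → 177
  i=7: xor(0x26,0x43) → 101
  i=8: xor(0xb2,0xb1) → 3
  i=9: tail/keep → 167
  i=10: tail/keep → 55
  i=11: tail/keep → 36
  i=12: tail/keep → 245
  i=13: tail/keep → 222
  i=14: tail/keep → 211
  i=15: tail/keep → 73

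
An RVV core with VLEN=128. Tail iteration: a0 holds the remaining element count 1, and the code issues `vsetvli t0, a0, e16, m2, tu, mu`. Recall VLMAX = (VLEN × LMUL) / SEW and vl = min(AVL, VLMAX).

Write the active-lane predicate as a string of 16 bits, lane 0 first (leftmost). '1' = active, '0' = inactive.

predicate = 1000000000000000

VLMAX = (128 × 2) / 16 = 16 lanes
vl ← min(1, 16) = 1
bits (lane 0 leftmost): 1000000000000000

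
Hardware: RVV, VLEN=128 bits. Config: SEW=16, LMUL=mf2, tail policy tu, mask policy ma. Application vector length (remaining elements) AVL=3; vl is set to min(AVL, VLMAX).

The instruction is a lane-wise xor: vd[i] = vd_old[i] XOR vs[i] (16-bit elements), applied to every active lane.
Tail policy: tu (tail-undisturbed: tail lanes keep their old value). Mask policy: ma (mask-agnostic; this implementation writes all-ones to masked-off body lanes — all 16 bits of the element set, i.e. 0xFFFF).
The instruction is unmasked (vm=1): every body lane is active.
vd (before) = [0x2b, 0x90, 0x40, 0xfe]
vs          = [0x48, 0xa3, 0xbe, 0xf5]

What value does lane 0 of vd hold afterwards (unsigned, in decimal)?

lanes per group: 128·1/2/16 = 4
vl = min(AVL, VLMAX) = min(3, 4) = 3
  i=0: xor(0x2b,0x48) → 99
  i=1: xor(0x90,0xa3) → 51
  i=2: xor(0x40,0xbe) → 254
  i=3: tail/keep → 254

vd[0] = 99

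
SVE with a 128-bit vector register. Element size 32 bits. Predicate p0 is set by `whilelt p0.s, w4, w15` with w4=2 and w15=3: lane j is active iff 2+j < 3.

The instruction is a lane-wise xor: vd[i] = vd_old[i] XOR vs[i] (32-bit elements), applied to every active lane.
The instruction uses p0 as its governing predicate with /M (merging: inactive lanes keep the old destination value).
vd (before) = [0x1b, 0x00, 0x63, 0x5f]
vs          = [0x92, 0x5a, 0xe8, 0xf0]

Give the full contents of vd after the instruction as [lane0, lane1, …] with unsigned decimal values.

vd = [137, 0, 99, 95]

128-bit reg / 32-bit elem → 4 lanes
active while 2+j < 3, i.e. j ∈ [0,1) capped at 4 ⇒ 1
lane  0: xor(0x1b,0x92) ⇒ 0x89
lane  1: tail/keep ⇒ 0x00
lane  2: tail/keep ⇒ 0x63
lane  3: tail/keep ⇒ 0x5f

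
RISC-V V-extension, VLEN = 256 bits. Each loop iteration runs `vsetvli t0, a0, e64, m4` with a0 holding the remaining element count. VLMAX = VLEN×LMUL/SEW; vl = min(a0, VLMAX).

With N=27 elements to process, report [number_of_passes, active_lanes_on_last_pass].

[iterations, last_vl] = [2, 11]

VLMAX = (256 × 4) / 64 = 16 lanes
27 elements at 16/iter → 2 passes, remainder 11 on the last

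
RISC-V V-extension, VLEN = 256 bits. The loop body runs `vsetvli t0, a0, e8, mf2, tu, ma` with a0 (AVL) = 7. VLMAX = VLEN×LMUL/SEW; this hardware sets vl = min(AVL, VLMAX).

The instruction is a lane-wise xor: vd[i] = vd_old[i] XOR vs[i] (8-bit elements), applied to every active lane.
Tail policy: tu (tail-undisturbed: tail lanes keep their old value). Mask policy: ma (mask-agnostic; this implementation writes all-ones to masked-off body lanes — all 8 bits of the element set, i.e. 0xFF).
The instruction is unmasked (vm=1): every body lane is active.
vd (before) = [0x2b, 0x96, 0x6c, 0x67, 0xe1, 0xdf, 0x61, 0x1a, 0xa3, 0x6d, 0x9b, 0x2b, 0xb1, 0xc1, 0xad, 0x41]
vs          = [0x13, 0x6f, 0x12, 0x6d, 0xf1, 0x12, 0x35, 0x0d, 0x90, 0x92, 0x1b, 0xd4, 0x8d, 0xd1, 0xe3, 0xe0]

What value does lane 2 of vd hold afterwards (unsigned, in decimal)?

vd[2] = 126

VLMAX = (256 × 1/2) / 8 = 16 lanes
vl ← min(7, 16) = 7
  i=0: xor(0x2b,0x13) → 56
  i=1: xor(0x96,0x6f) → 249
  i=2: xor(0x6c,0x12) → 126
  i=3: xor(0x67,0x6d) → 10
  i=4: xor(0xe1,0xf1) → 16
  i=5: xor(0xdf,0x12) → 205
  i=6: xor(0x61,0x35) → 84
  i=7: tail/keep → 26
  i=8: tail/keep → 163
  i=9: tail/keep → 109
  i=10: tail/keep → 155
  i=11: tail/keep → 43
  i=12: tail/keep → 177
  i=13: tail/keep → 193
  i=14: tail/keep → 173
  i=15: tail/keep → 65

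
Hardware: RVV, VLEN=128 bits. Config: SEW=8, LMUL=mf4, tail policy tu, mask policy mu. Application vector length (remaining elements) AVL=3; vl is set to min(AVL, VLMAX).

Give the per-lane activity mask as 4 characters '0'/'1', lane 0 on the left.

predicate = 1110

VLMAX = VLEN×LMUL/SEW = 128×1/4/8 = 4
vl ← min(3, 4) = 3
bits (lane 0 leftmost): 1110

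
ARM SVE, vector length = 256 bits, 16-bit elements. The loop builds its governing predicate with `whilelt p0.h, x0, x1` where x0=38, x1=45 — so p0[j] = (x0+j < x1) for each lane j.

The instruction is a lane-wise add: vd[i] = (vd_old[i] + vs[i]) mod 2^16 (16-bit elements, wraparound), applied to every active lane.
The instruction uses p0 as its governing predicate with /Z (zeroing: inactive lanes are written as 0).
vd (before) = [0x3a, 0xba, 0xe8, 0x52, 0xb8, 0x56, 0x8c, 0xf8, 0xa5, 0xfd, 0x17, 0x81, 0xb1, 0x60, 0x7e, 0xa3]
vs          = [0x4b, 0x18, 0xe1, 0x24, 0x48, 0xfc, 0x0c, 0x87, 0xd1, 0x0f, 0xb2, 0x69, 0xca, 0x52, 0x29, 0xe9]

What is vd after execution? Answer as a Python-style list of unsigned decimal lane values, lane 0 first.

vd = [133, 210, 457, 118, 256, 338, 152, 0, 0, 0, 0, 0, 0, 0, 0, 0]

register lanes = 256/16 = 16
whilelt: lane j active iff 38+j < 45 → j < 7 → 7 active
vd[0] add(0x3a,0x4b) -> 0x85
vd[1] add(0xba,0x18) -> 0xd2
vd[2] add(0xe8,0xe1) -> 0x1c9
vd[3] add(0x52,0x24) -> 0x76
vd[4] add(0xb8,0x48) -> 0x100
vd[5] add(0x56,0xfc) -> 0x152
vd[6] add(0x8c,0x0c) -> 0x98
vd[7] tail/zero -> 0x00
vd[8] tail/zero -> 0x00
vd[9] tail/zero -> 0x00
vd[10] tail/zero -> 0x00
vd[11] tail/zero -> 0x00
vd[12] tail/zero -> 0x00
vd[13] tail/zero -> 0x00
vd[14] tail/zero -> 0x00
vd[15] tail/zero -> 0x00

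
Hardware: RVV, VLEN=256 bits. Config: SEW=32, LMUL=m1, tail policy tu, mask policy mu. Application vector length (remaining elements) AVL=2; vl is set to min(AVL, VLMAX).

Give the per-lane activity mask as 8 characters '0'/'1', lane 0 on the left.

VLMAX = VLEN×LMUL/SEW = 256×1/32 = 8
AVL=2 ≤ VLMAX=8, so vl = 2
bits (lane 0 leftmost): 11000000

predicate = 11000000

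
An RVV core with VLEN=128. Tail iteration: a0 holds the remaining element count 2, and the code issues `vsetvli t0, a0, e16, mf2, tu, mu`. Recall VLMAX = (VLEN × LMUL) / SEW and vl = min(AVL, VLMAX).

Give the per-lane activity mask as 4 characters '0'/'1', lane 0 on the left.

predicate = 1100

lanes per group: 128·1/2/16 = 4
AVL=2 ≤ VLMAX=4, so vl = 2
bits (lane 0 leftmost): 1100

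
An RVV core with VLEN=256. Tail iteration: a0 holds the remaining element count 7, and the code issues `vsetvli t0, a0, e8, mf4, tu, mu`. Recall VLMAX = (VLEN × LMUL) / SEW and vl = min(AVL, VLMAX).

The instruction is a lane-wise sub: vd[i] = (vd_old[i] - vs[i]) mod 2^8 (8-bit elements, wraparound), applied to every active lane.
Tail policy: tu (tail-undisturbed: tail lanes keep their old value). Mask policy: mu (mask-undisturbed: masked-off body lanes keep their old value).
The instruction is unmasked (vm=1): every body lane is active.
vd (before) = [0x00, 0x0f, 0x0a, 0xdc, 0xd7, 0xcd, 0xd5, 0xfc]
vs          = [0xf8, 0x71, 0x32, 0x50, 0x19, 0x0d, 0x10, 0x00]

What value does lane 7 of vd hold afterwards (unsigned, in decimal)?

VLMAX = (256 × 1/4) / 8 = 8 lanes
vl ← min(7, 8) = 7
  i=0: sub(0x00,0xf8) → 8
  i=1: sub(0x0f,0x71) → 158
  i=2: sub(0x0a,0x32) → 216
  i=3: sub(0xdc,0x50) → 140
  i=4: sub(0xd7,0x19) → 190
  i=5: sub(0xcd,0x0d) → 192
  i=6: sub(0xd5,0x10) → 197
  i=7: tail/keep → 252

vd[7] = 252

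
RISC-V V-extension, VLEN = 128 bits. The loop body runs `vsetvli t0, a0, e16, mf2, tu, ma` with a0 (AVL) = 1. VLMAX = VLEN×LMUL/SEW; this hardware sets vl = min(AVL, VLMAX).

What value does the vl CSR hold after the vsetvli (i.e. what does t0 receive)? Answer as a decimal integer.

lanes per group: 128·1/2/16 = 4
vl = min(AVL, VLMAX) = min(1, 4) = 1

vl = 1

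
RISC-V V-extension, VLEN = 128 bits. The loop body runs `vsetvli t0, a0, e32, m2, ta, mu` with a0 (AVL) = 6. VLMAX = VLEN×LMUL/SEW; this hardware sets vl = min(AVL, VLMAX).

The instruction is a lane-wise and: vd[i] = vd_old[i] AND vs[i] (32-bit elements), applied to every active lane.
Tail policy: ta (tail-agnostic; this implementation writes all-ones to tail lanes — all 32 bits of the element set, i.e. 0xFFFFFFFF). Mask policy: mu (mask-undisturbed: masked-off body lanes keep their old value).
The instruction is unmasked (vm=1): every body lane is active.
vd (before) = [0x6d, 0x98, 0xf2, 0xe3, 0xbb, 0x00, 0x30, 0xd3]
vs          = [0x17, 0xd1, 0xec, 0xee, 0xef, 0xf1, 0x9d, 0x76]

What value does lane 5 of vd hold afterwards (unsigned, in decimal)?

VLMAX = VLEN×LMUL/SEW = 128×2/32 = 8
vl = min(AVL, VLMAX) = min(6, 8) = 6
vd[0] and(0x6d,0x17) -> 0x05
vd[1] and(0x98,0xd1) -> 0x90
vd[2] and(0xf2,0xec) -> 0xe0
vd[3] and(0xe3,0xee) -> 0xe2
vd[4] and(0xbb,0xef) -> 0xab
vd[5] and(0x00,0xf1) -> 0x00
vd[6] tail/ones -> 0xffffffff
vd[7] tail/ones -> 0xffffffff

vd[5] = 0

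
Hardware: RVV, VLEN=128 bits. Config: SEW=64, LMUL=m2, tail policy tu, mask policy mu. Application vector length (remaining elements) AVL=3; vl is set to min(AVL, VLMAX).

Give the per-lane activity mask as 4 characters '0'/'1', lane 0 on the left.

lanes per group: 128·2/64 = 4
vl = min(AVL, VLMAX) = min(3, 4) = 3
bits (lane 0 leftmost): 1110

predicate = 1110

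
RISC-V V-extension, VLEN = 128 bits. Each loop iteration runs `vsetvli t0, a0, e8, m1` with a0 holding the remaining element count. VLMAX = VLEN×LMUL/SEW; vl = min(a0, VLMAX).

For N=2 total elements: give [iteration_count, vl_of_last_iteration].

[iterations, last_vl] = [1, 2]

lanes per group: 128·1/8 = 16
N=2: ⌈2/16⌉ = 1 iters; last vl = 2 − 0×16 = 2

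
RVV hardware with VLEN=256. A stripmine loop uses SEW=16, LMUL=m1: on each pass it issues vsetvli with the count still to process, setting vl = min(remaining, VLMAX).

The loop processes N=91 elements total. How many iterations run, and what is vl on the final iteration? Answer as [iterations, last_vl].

lanes per group: 256·1/16 = 16
91 elements at 16/iter → 6 passes, remainder 11 on the last

[iterations, last_vl] = [6, 11]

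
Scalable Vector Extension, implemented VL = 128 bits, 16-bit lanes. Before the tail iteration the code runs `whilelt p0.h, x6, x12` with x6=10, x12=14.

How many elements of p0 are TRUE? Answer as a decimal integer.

register lanes = 128/16 = 8
active while 10+j < 14, i.e. j ∈ [0,4) capped at 8 ⇒ 4

vl = 4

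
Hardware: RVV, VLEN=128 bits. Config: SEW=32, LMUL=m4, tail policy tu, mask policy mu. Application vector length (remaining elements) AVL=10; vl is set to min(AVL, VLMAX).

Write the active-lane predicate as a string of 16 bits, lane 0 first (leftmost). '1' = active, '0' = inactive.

VLMAX = VLEN×LMUL/SEW = 128×4/32 = 16
AVL=10 ≤ VLMAX=16, so vl = 10
bits (lane 0 leftmost): 1111111111000000

predicate = 1111111111000000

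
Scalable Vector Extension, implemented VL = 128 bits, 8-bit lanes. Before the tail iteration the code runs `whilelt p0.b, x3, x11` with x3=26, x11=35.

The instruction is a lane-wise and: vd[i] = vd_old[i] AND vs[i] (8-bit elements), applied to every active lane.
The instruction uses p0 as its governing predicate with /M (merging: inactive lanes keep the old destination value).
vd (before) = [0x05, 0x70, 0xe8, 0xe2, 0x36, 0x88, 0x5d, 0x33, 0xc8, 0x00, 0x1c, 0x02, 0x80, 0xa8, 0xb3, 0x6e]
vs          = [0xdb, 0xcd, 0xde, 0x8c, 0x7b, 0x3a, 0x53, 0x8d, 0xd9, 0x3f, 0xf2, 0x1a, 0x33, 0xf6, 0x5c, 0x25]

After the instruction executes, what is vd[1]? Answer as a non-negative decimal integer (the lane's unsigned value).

vd[1] = 64

lane count: 128 div 8 = 16
p0[j] = (26+j < 35); true for j=0..8 → 9 lanes set
vd[0] and(0x05,0xdb) -> 0x01
vd[1] and(0x70,0xcd) -> 0x40
vd[2] and(0xe8,0xde) -> 0xc8
vd[3] and(0xe2,0x8c) -> 0x80
vd[4] and(0x36,0x7b) -> 0x32
vd[5] and(0x88,0x3a) -> 0x08
vd[6] and(0x5d,0x53) -> 0x51
vd[7] and(0x33,0x8d) -> 0x01
vd[8] and(0xc8,0xd9) -> 0xc8
vd[9] tail/keep -> 0x00
vd[10] tail/keep -> 0x1c
vd[11] tail/keep -> 0x02
vd[12] tail/keep -> 0x80
vd[13] tail/keep -> 0xa8
vd[14] tail/keep -> 0xb3
vd[15] tail/keep -> 0x6e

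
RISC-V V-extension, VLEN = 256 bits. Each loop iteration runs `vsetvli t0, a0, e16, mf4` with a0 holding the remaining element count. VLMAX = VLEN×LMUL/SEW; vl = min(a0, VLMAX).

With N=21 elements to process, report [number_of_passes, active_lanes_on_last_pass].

[iterations, last_vl] = [6, 1]

VLMAX = VLEN×LMUL/SEW = 256×1/4/16 = 4
21 elements at 4/iter → 6 passes, remainder 1 on the last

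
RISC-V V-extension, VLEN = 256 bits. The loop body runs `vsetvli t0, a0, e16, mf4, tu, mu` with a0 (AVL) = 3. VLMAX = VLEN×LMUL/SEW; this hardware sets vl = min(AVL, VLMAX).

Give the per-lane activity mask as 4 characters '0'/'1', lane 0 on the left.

VLMAX = (256 × 1/4) / 16 = 4 lanes
vl = min(AVL, VLMAX) = min(3, 4) = 3
bits (lane 0 leftmost): 1110

predicate = 1110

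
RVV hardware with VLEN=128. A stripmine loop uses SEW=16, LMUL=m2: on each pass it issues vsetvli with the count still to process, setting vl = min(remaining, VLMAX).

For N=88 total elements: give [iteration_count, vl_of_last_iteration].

VLMAX = (128 × 2) / 16 = 16 lanes
88 elements at 16/iter → 6 passes, remainder 8 on the last

[iterations, last_vl] = [6, 8]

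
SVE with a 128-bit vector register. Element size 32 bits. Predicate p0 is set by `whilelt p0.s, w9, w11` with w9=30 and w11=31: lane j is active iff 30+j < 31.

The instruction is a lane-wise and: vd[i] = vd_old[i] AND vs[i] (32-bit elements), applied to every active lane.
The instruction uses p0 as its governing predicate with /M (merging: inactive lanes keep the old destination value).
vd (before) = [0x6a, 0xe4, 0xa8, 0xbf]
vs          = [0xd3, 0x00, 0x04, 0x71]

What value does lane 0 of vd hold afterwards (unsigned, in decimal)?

vd[0] = 66

128-bit reg / 32-bit elem → 4 lanes
active while 30+j < 31, i.e. j ∈ [0,1) capped at 4 ⇒ 1
lane  0: and(0x6a,0xd3) ⇒ 0x42
lane  1: tail/keep ⇒ 0xe4
lane  2: tail/keep ⇒ 0xa8
lane  3: tail/keep ⇒ 0xbf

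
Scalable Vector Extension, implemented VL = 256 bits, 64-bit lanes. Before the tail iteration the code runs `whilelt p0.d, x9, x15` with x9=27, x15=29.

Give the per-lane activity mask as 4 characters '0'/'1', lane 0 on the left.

256-bit reg / 64-bit elem → 4 lanes
whilelt: lane j active iff 27+j < 29 → j < 2 → 2 active
bits (lane 0 leftmost): 1100

predicate = 1100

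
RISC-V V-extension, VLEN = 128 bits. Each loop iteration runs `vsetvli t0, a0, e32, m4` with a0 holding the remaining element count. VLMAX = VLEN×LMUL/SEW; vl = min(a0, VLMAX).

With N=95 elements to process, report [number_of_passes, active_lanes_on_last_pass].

VLMAX = (128 × 4) / 32 = 16 lanes
N=95: ⌈95/16⌉ = 6 iters; last vl = 95 − 5×16 = 15

[iterations, last_vl] = [6, 15]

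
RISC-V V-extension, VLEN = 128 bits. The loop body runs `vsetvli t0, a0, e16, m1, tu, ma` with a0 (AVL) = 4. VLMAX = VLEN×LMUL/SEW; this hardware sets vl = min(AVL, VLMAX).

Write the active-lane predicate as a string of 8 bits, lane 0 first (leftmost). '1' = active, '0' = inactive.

lanes per group: 128·1/16 = 8
vl = min(AVL, VLMAX) = min(4, 8) = 4
bits (lane 0 leftmost): 11110000

predicate = 11110000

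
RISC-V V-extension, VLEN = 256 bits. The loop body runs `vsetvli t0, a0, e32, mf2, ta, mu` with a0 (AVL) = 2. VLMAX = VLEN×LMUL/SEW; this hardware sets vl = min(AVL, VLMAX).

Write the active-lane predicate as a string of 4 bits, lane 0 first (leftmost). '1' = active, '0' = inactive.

predicate = 1100

lanes per group: 256·1/2/32 = 4
AVL=2 ≤ VLMAX=4, so vl = 2
bits (lane 0 leftmost): 1100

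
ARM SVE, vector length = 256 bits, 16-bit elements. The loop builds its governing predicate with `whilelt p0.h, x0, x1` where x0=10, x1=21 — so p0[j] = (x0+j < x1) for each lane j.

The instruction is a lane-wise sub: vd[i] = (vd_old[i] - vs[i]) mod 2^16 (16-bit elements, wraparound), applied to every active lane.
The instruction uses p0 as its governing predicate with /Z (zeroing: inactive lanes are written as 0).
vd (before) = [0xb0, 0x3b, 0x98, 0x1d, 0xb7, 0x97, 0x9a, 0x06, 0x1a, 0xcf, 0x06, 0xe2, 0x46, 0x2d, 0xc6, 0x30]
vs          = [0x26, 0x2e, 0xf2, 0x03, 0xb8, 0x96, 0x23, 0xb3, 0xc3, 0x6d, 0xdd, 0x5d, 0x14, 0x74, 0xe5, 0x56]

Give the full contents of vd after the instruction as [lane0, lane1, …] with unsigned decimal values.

lane count: 256 div 16 = 16
active while 10+j < 21, i.e. j ∈ [0,11) capped at 16 ⇒ 11
  i=0: sub(0xb0,0x26) → 138
  i=1: sub(0x3b,0x2e) → 13
  i=2: sub(0x98,0xf2) → 65446
  i=3: sub(0x1d,0x03) → 26
  i=4: sub(0xb7,0xb8) → 65535
  i=5: sub(0x97,0x96) → 1
  i=6: sub(0x9a,0x23) → 119
  i=7: sub(0x06,0xb3) → 65363
  i=8: sub(0x1a,0xc3) → 65367
  i=9: sub(0xcf,0x6d) → 98
  i=10: sub(0x06,0xdd) → 65321
  i=11: tail/zero → 0
  i=12: tail/zero → 0
  i=13: tail/zero → 0
  i=14: tail/zero → 0
  i=15: tail/zero → 0

vd = [138, 13, 65446, 26, 65535, 1, 119, 65363, 65367, 98, 65321, 0, 0, 0, 0, 0]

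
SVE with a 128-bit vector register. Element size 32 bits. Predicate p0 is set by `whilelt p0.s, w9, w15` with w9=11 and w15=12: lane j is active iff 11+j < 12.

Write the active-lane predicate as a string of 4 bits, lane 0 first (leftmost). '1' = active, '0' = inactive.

128-bit reg / 32-bit elem → 4 lanes
whilelt: lane j active iff 11+j < 12 → j < 1 → 1 active
bits (lane 0 leftmost): 1000

predicate = 1000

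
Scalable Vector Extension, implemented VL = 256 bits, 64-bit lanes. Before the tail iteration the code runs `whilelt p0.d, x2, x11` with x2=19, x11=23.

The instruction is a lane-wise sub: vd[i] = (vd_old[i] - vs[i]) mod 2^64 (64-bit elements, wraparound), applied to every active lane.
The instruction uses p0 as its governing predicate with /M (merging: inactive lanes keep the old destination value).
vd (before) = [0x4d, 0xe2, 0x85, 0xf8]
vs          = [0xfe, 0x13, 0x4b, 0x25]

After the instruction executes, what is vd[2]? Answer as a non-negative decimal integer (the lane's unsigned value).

vd[2] = 58

lane count: 256 div 64 = 4
whilelt: lane j active iff 19+j < 23 → j < 4 → 4 active
  i=0: sub(0x4d,0xfe) → 18446744073709551439
  i=1: sub(0xe2,0x13) → 207
  i=2: sub(0x85,0x4b) → 58
  i=3: sub(0xf8,0x25) → 211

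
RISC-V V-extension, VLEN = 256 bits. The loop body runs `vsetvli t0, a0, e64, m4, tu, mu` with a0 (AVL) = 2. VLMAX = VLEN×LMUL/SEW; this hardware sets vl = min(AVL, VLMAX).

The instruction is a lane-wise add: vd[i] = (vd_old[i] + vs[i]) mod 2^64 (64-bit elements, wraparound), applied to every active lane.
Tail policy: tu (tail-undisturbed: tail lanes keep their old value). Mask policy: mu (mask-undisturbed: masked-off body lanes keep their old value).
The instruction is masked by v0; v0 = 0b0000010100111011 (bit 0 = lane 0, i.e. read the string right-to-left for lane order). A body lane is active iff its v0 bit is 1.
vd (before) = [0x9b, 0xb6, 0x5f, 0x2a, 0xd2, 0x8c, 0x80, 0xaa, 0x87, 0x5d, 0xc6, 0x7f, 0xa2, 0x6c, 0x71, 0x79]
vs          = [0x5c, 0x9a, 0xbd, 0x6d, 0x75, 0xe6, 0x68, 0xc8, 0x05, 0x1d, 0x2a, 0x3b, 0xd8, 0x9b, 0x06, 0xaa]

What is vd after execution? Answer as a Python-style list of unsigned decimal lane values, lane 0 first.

VLMAX = VLEN×LMUL/SEW = 256×4/64 = 16
vl = min(AVL, VLMAX) = min(2, 16) = 2
  i=0: add(0x9b,0x5c) → 247
  i=1: add(0xb6,0x9a) → 336
  i=2: tail/keep → 95
  i=3: tail/keep → 42
  i=4: tail/keep → 210
  i=5: tail/keep → 140
  i=6: tail/keep → 128
  i=7: tail/keep → 170
  i=8: tail/keep → 135
  i=9: tail/keep → 93
  i=10: tail/keep → 198
  i=11: tail/keep → 127
  i=12: tail/keep → 162
  i=13: tail/keep → 108
  i=14: tail/keep → 113
  i=15: tail/keep → 121

vd = [247, 336, 95, 42, 210, 140, 128, 170, 135, 93, 198, 127, 162, 108, 113, 121]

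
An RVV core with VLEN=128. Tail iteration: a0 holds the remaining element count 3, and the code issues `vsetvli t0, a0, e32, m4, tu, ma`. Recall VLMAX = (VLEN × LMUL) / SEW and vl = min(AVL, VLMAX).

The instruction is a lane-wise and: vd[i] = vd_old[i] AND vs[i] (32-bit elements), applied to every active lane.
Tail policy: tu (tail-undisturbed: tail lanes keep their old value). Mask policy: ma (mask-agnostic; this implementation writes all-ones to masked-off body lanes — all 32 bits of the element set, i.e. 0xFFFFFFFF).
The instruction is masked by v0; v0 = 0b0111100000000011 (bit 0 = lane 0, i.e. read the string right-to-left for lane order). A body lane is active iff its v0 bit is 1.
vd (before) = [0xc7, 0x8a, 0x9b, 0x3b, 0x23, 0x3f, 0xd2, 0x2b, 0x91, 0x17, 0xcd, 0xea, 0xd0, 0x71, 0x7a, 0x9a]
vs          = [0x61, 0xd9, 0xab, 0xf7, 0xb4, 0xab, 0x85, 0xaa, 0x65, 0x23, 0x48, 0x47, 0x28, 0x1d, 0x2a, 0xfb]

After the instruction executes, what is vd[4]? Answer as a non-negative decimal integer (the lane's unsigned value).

VLMAX = VLEN×LMUL/SEW = 128×4/32 = 16
vl ← min(3, 16) = 3
[0] and(0xc7,0x61) = 0x41
[1] and(0x8a,0xd9) = 0x88
[2] mask-off/ones = 0xffffffff
[3] tail/keep = 0x3b
[4] tail/keep = 0x23
[5] tail/keep = 0x3f
[6] tail/keep = 0xd2
[7] tail/keep = 0x2b
[8] tail/keep = 0x91
[9] tail/keep = 0x17
[10] tail/keep = 0xcd
[11] tail/keep = 0xea
[12] tail/keep = 0xd0
[13] tail/keep = 0x71
[14] tail/keep = 0x7a
[15] tail/keep = 0x9a

vd[4] = 35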